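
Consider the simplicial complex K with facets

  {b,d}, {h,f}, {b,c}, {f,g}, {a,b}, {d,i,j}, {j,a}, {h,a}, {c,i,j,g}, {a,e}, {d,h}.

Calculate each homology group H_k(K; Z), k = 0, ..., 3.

H_0 ≅ Z,  H_1 ≅ Z^4,  H_2 = 0,  H_3 = 0.

K has 10 vertices, 17 edges, 5 triangles, 1 3-simplex.
rank ∂_0 = 0, rank ∂_1 = 9 ⇒ b_0 = 10 − 0 − 9 = 1; all invariant factors of ∂_1 are 1 so no torsion. So H_0 = Z.
rank ∂_1 = 9, rank ∂_2 = 4 ⇒ b_1 = 17 − 9 − 4 = 4; all invariant factors of ∂_2 are 1 so no torsion. So H_1 = Z^4.
rank ∂_2 = 4, rank ∂_3 = 1 ⇒ b_2 = 5 − 4 − 1 = 0; all invariant factors of ∂_3 are 1 so no torsion. So H_2 = 0.
rank ∂_3 = 1, rank ∂_4 = 0 ⇒ b_3 = 1 − 1 − 0 = 0. So H_3 = 0.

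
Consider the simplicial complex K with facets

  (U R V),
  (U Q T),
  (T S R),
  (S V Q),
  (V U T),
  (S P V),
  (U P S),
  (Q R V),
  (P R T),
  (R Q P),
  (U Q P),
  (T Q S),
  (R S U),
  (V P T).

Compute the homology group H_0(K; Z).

H_0 ≅ Z.

K has 7 vertices, 21 edges, 14 triangles.
rank ∂_0 = 0, rank ∂_1 = 6 ⇒ b_0 = 7 − 0 − 6 = 1; all invariant factors of ∂_1 are 1 so no torsion. So H_0 ≅ Z.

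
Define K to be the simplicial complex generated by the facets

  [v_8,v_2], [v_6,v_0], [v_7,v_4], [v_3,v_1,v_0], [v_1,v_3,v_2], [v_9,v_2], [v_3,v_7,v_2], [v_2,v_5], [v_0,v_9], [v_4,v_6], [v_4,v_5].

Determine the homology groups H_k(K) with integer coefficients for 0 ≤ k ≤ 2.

Take the total order v_0 < v_1 < v_2 < v_3 < v_4 < v_5 < v_6 < v_7 < v_8 < v_9 on the vertex set. Then K (dimension 2) consists of the simplices:

  0-simplices (10): [v_0], [v_1], [v_2], [v_3], [v_4], [v_5], [v_6], [v_7], [v_8], [v_9]
  1-simplices (15): (15 of them)
  2-simplices (3): [v_0,v_1,v_3], [v_1,v_2,v_3], [v_2,v_3,v_7]

giving chain groups C_0 ≅ Z^10, C_1 ≅ Z^15, C_2 ≅ Z^3.

∂_1: C_1 → C_0 is given by ∂[p,q] = [q] − [p].
The resulting 10×15 matrix has rank 9, and its Smith normal form has invariant factors (1,1,1,1,1,1,1,1,1).

The boundary map ∂_2: C_2 → C_1 maps a triangle to the signed sum of its edges. For instance
  ∂[v_0,v_1,v_3] = [v_1,v_3] − [v_0,v_3] + [v_0,v_1],
  ∂[v_2,v_3,v_7] = [v_3,v_7] − [v_2,v_7] + [v_2,v_3].
This gives a 15×3 integer matrix of rank 3; reducing to Smith normal form yields diagonal entries (1,1,1).

Computing H_k = (kernel of ∂_k) / (image of ∂_{k+1}):

  H_0: rank C_0 − rank ∂_1 = 10 − 9 = 1, and the invariant factors of ∂_1 are all 1, so H_0 ≅ Z.
  H_1: rank ker ∂_1 − rank ∂_2 = (15 − 9) − 3 = 3, and the invariant factors of ∂_2 are all 1, so H_1 ≅ Z^3.
  H_2: rank ker ∂_2 − rank ∂_3 = (3 − 3) − 0 = 0, and there is no ∂_3, so H_2 ≅ 0.

As a check, the Euler characteristic is 10 − 15 + 3 = -2, which agrees with 1 − 3 + 0 = -2.

H_0 = Z,  H_1 = Z^3,  H_2 = 0.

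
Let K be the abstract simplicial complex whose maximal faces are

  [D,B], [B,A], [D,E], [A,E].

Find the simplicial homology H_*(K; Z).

H_0 ≅ Z,  H_1 ≅ Z.

K has 4 vertices, 4 edges.
rank ∂_0 = 0, rank ∂_1 = 3 ⇒ b_0 = 4 − 0 − 3 = 1; all invariant factors of ∂_1 are 1 so no torsion. So H_0 ≅ Z.
rank ∂_1 = 3, rank ∂_2 = 0 ⇒ b_1 = 4 − 3 − 0 = 1. So H_1 ≅ Z.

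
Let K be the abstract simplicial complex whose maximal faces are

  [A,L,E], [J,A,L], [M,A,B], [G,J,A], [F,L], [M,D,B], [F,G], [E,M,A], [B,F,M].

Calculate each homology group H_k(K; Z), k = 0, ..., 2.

Fix the vertex order A < B < D < E < F < G < J < L < M and write every simplex with vertices in increasing order. Then dim K = 2 and the simplices of K are:

  0-simplices (9): A, B, D, E, F, G, J, L, M
  1-simplices (17): AB, AE, AG, AJ, AL, AM, BD, BF, BM, DM, EL, EM, FG, FL, FM, GJ, JL
  2-simplices (7): ABM, AEL, AEM, AGJ, AJL, BDM, BFM

giving chain groups C_0 ≅ Z^9, C_1 ≅ Z^17, C_2 ≅ Z^7.

The boundary map ∂_1: C_1 → C_0 is given by ∂[p,q] = [q] − [p]. For instance
  ∂EL = L − E.
As a 9×17 matrix over Z this has rank 8, with invariant factors (1,1,1,1,1,1,1,1).

∂_2: C_2 → C_1 acts by ∂[p,q,r] = [q,r] − [p,r] + [p,q]. For instance
  ∂AJL = JL − AL + AJ,
  ∂AEM = EM − AM + AE.
This gives a 17×7 integer matrix of rank 7; reducing to Smith normal form yields diagonal entries (1,1,1,1,1,1,1).

Computing H_k = (kernel of ∂_k) / (image of ∂_{k+1}):

  H_0: rank C_0 − rank ∂_1 = 9 − 8 = 1, and the invariant factors of ∂_1 are all 1, so H_0 ≅ Z.
  H_1: rank ker ∂_1 − rank ∂_2 = (17 − 8) − 7 = 2, and the invariant factors of ∂_2 are all 1, so H_1 ≅ Z^2.
  H_2: rank ker ∂_2 − rank ∂_3 = (7 − 7) − 0 = 0, and there is no ∂_3, so H_2 ≅ 0.

As a check, the Euler characteristic is 9 − 17 + 7 = -1, which agrees with 1 − 2 + 0 = -1.

H_0 ≅ Z,  H_1 ≅ Z^2,  H_2 = 0.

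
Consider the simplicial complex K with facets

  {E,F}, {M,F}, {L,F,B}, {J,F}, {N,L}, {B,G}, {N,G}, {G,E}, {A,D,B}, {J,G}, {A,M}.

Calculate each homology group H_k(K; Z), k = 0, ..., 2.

Order the vertices as A < B < D < E < F < G < J < L < M < N. Listing each simplex with vertices in this order, K has dimension 2 with simplices:

  0-simplices (10): A, B, D, E, F, G, J, L, M, N
  1-simplices (15): AB, AD, AM, BD, BF, BG, BL, EF, EG, FJ, FL, FM, GJ, GN, LN
  2-simplices (2): ABD, BFL

so the chain groups are C_0 ≅ Z^10, C_1 ≅ Z^15, C_2 ≅ Z^2.

The boundary map ∂_1: C_1 → C_0 maps an edge to its endpoints' difference, ∂[p,q] = q − p. For instance
  ∂BG = G − B.
The resulting 10×15 matrix has rank 9, and its Smith normal form has invariant factors (1,1,1,1,1,1,1,1,1).

The boundary map ∂_2: C_2 → C_1 acts by ∂[p,q,r] = [q,r] − [p,r] + [p,q]. For instance
  ∂ABD = BD − AD + AB,
  ∂BFL = FL − BL + BF.
This gives a 15×2 integer matrix of rank 2; reducing to Smith normal form yields diagonal entries (1,1).

Now H_k = ker ∂_k / im ∂_{k+1}, so:

  H_0: rank C_0 − rank ∂_1 = 10 − 9 = 1, and the invariant factors of ∂_1 are all 1, so H_0 = Z.
  H_1: rank ker ∂_1 − rank ∂_2 = (15 − 9) − 2 = 4, and the invariant factors of ∂_2 are all 1, so H_1 = Z^4.
  H_2: rank ker ∂_2 − rank ∂_3 = (2 − 2) − 0 = 0, and there is no ∂_3, so H_2 = 0.

H_0 ≅ Z,  H_1 ≅ Z^4,  H_2 = 0.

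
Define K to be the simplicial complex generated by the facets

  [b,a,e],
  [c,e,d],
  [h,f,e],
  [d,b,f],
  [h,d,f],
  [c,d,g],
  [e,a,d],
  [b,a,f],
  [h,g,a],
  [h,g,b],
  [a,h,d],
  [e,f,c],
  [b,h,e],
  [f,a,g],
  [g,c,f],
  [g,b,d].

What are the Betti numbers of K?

We work with the vertex ordering a < b < c < d < e < f < g < h. The simplices of K, each written with vertices in increasing order, are:

  0-simplices (8): a, b, c, d, e, f, g, h
  1-simplices (24): ab, ad, ae, af, ag, ah, bd, be, bf, bg, bh, cd, ce, cf, cg, de, df, dg, dh, ef, eh, fg, fh, gh
  2-simplices (16): abe, abf, ade, adh, afg, agh, bdf, bdg, beh, bgh, cde, cdg, cef, cfg, dfh, efh

giving chain groups C_0 ≅ Z^8, C_1 ≅ Z^24, C_2 ≅ Z^16.

The boundary map ∂_1: C_1 → C_0 maps an edge to its endpoints' difference, ∂[p,q] = q − p.
The resulting 8×24 matrix has rank 7, and its Smith normal form has invariant factors (1,1,1,1,1,1,1).

The boundary map ∂_2: C_2 → C_1 sends each 2-simplex [p,q,r] to [q,r] − [p,r] + [p,q]. For instance
  ∂dfh = fh − dh + df,
  ∂adh = dh − ah + ad.
This gives a 24×16 integer matrix of rank 15; reducing to Smith normal form yields diagonal entries (1,1,1,1,1,1,1,1,1,1,1,1,1,1,1).

From H_k ≅ ker(∂_k) / im(∂_{k+1}) we obtain:

  H_0: rank C_0 − rank ∂_1 = 8 − 7 = 1, and the invariant factors of ∂_1 are all 1, so H_0 = Z.
  H_1: rank ker ∂_1 − rank ∂_2 = (24 − 7) − 15 = 2, and the invariant factors of ∂_2 are all 1, so H_1 = Z^2.
  H_2: rank ker ∂_2 − rank ∂_3 = (16 − 15) − 0 = 1, and there is no ∂_3, so H_2 = Z.

As a check, the Euler characteristic is 8 − 24 + 16 = 0, which agrees with 1 − 2 + 1 = 0.
(K is a triangulation of the torus T^2.)

Hence the Betti numbers are b_0 = 1, b_1 = 2, b_2 = 1.

b_0 = 1, b_1 = 2, b_2 = 1.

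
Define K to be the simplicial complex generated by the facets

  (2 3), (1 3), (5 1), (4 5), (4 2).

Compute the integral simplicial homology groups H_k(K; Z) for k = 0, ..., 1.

Order the vertices as 1 < 2 < 3 < 4 < 5. Listing each simplex with vertices in this order, K has dimension 1 with simplices:

  0-simplices (5): [1], [2], [3], [4], [5]
  1-simplices (5): [1,3], [1,5], [2,3], [2,4], [4,5]

giving chain groups C_0 ≅ Z^5, C_1 ≅ Z^5.

∂_1: C_1 → C_0 is given by ∂[p,q] = [q] − [p].
The resulting 5×5 matrix has rank 4, and its Smith normal form has invariant factors (1,1,1,1).

Computing H_k = (kernel of ∂_k) / (image of ∂_{k+1}):

  H_0: rank C_0 − rank ∂_1 = 5 − 4 = 1, and the invariant factors of ∂_1 are all 1, so H_0 ≅ Z.
  H_1: rank ker ∂_1 − rank ∂_2 = (5 − 4) − 0 = 1, and there is no ∂_2, so H_1 ≅ Z.

As a check, the Euler characteristic is 5 − 5 = 0, which agrees with 1 − 1 = 0.

H_0 ≅ Z,  H_1 ≅ Z.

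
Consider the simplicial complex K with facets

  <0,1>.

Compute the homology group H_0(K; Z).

K has 2 vertices, 1 edge.
rank ∂_0 = 0, rank ∂_1 = 1 ⇒ b_0 = 2 − 0 − 1 = 1; all invariant factors of ∂_1 are 1 so no torsion. So H_0 = Z.

H_0 = Z.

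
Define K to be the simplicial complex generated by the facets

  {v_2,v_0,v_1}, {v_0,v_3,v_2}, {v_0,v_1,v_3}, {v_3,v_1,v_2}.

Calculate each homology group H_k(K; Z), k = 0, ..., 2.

H_0 = Z,  H_1 = 0,  H_2 = Z.

K has 4 vertices, 6 edges, 4 triangles.
rank ∂_0 = 0, rank ∂_1 = 3 ⇒ b_0 = 4 − 0 − 3 = 1; all invariant factors of ∂_1 are 1 so no torsion. So H_0 ≅ Z.
rank ∂_1 = 3, rank ∂_2 = 3 ⇒ b_1 = 6 − 3 − 3 = 0; all invariant factors of ∂_2 are 1 so no torsion. So H_1 ≅ 0.
rank ∂_2 = 3, rank ∂_3 = 0 ⇒ b_2 = 4 − 3 − 0 = 1. So H_2 ≅ Z.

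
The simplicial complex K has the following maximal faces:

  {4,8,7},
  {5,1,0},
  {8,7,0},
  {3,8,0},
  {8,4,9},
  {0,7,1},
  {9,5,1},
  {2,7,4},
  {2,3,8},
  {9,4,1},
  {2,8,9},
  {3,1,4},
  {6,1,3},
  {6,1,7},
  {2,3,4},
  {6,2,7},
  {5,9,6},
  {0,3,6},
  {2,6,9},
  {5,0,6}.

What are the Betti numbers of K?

b_0 = 1, b_1 = 1, b_2 = 0.

Take the total order 0 < 1 < 2 < 3 < 4 < 5 < 6 < 7 < 8 < 9 on the vertex set. Then K (dimension 2) consists of the simplices:

  0-simplices (10): [0], [1], [2], [3], [4], [5], [6], [7], [8], [9]
  1-simplices (30): (30 of them)
  2-simplices (20): (20 of them)

so the chain groups are C_0 ≅ Z^10, C_1 ≅ Z^30, C_2 ≅ Z^20.

The boundary map ∂_1: C_1 → C_0 maps an edge to its endpoints' difference, ∂[p,q] = q − p.
As a 10×30 matrix over Z this has rank 9, with invariant factors (1,1,1,1,1,1,1,1,1).

∂_2: C_2 → C_1 maps a triangle to the signed sum of its edges. For instance
  ∂[1,3,6] = [3,6] − [1,6] + [1,3],
  ∂[0,3,8] = [3,8] − [0,8] + [0,3].
The resulting 30×20 matrix has rank 20, and its Smith normal form has invariant factors (1,1,1,1,1,1,1,1,1,1,1,1,1,1,1,1,1,1,1,2).

Computing H_k = (kernel of ∂_k) / (image of ∂_{k+1}):

  H_0: rank C_0 − rank ∂_1 = 10 − 9 = 1, and the invariant factors of ∂_1 are all 1, so H_0 ≅ Z.
  H_1: rank ker ∂_1 − rank ∂_2 = (30 − 9) − 20 = 1, and ∂_2 has invariant factor 2 > 1, so H_1 ≅ Z ⊕ Z/2.
  H_2: rank ker ∂_2 − rank ∂_3 = (20 − 20) − 0 = 0, and there is no ∂_3, so H_2 ≅ 0.

As a check, the Euler characteristic is 10 − 30 + 20 = 0, which agrees with 1 − 1 + 0 = 0.
(K is a triangulation of the Klein bottle.)

Hence the Betti numbers are b_0 = 1, b_1 = 1, b_2 = 0.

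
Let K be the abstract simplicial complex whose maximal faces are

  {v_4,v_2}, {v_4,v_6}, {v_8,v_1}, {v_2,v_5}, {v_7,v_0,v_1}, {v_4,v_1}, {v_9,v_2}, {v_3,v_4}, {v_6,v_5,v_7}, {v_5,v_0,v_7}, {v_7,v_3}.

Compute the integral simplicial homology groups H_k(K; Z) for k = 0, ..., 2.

Take the total order v_0 < v_1 < v_2 < v_3 < v_4 < v_5 < v_6 < v_7 < v_8 < v_9 on the vertex set. Then K (dimension 2) consists of the simplices:

  0-simplices (10): [v_0], [v_1], [v_2], [v_3], [v_4], [v_5], [v_6], [v_7], [v_8], [v_9]
  1-simplices (15): (15 of them)
  2-simplices (3): [v_0,v_1,v_7], [v_0,v_5,v_7], [v_5,v_6,v_7]

Hence C_0 ≅ Z^10, C_1 ≅ Z^15, C_2 ≅ Z^3.

The boundary map ∂_1: C_1 → C_0 maps an edge to its endpoints' difference, ∂[p,q] = q − p.
This gives a 10×15 integer matrix of rank 9; reducing to Smith normal form yields diagonal entries (1,1,1,1,1,1,1,1,1).

The boundary map ∂_2: C_2 → C_1 maps a triangle to the signed sum of its edges. For instance
  ∂[v_0,v_1,v_7] = [v_1,v_7] − [v_0,v_7] + [v_0,v_1],
  ∂[v_0,v_5,v_7] = [v_5,v_7] − [v_0,v_7] + [v_0,v_5].
This gives a 15×3 integer matrix of rank 3; reducing to Smith normal form yields diagonal entries (1,1,1).

Computing H_k = (kernel of ∂_k) / (image of ∂_{k+1}):

  H_0: rank C_0 − rank ∂_1 = 10 − 9 = 1, and the invariant factors of ∂_1 are all 1, so H_0 = Z.
  H_1: rank ker ∂_1 − rank ∂_2 = (15 − 9) − 3 = 3, and the invariant factors of ∂_2 are all 1, so H_1 = Z^3.
  H_2: rank ker ∂_2 − rank ∂_3 = (3 − 3) − 0 = 0, and there is no ∂_3, so H_2 = 0.

H_0 ≅ Z,  H_1 ≅ Z^3,  H_2 = 0.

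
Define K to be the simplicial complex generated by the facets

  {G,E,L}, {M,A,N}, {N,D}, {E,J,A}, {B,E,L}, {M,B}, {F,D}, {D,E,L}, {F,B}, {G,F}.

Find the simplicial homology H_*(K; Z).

Order the vertices as A < B < D < E < F < G < J < L < M < N. Listing each simplex with vertices in this order, K has dimension 2 with simplices:

  0-simplices (10): A, B, D, E, F, G, J, L, M, N
  1-simplices (18): AE, AJ, AM, AN, BE, BF, BL, BM, DE, DF, DL, DN, EG, EJ, EL, FG, GL, MN
  2-simplices (5): AEJ, AMN, BEL, DEL, EGL

Hence C_0 ≅ Z^10, C_1 ≅ Z^18, C_2 ≅ Z^5.

Boundary ∂_1: C_1 → C_0 is given by ∂[p,q] = [q] − [p].
This gives a 10×18 integer matrix of rank 9; reducing to Smith normal form yields diagonal entries (1,1,1,1,1,1,1,1,1).

∂_2: C_2 → C_1 maps a triangle to the signed sum of its edges. For instance
  ∂BEL = EL − BL + BE,
  ∂AMN = MN − AN + AM.
This gives a 18×5 integer matrix of rank 5; reducing to Smith normal form yields diagonal entries (1,1,1,1,1).

Now H_k = ker ∂_k / im ∂_{k+1}, so:

  H_0: rank C_0 − rank ∂_1 = 10 − 9 = 1, and the invariant factors of ∂_1 are all 1, so H_0 ≅ Z.
  H_1: rank ker ∂_1 − rank ∂_2 = (18 − 9) − 5 = 4, and the invariant factors of ∂_2 are all 1, so H_1 ≅ Z^4.
  H_2: rank ker ∂_2 − rank ∂_3 = (5 − 5) − 0 = 0, and there is no ∂_3, so H_2 ≅ 0.

As a check, the Euler characteristic is 10 − 18 + 5 = -3, which agrees with 1 − 4 + 0 = -3.

H_0 = Z,  H_1 = Z^4,  H_2 = 0.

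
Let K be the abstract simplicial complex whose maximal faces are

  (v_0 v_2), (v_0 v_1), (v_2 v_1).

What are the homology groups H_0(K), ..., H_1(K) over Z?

Order the vertices as v_0 < v_1 < v_2. Listing each simplex with vertices in this order, K has dimension 1 with simplices:

  0-simplices (3): [v_0], [v_1], [v_2]
  1-simplices (3): [v_0,v_1], [v_0,v_2], [v_1,v_2]

so the chain groups are C_0 ≅ Z^3, C_1 ≅ Z^3.

Boundary ∂_1: C_1 → C_0 maps an edge to its endpoints' difference, ∂[p,q] = q − p. For instance
  ∂[v_1,v_2] = [v_2] − [v_1].
This gives a 3×3 integer matrix of rank 2; reducing to Smith normal form yields diagonal entries (1,1).

From H_k ≅ ker(∂_k) / im(∂_{k+1}) we obtain:

  H_0: rank C_0 − rank ∂_1 = 3 − 2 = 1, and the invariant factors of ∂_1 are all 1, so H_0 ≅ Z.
  H_1: rank ker ∂_1 − rank ∂_2 = (3 − 2) − 0 = 1, and there is no ∂_2, so H_1 ≅ Z.

(K is a triangulation of the circle S^1.)

H_0 = Z,  H_1 = Z.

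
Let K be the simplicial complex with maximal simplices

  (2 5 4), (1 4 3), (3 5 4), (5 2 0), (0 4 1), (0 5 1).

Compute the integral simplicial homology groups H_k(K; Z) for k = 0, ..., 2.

H_0 = Z,  H_1 = Z,  H_2 = 0.

We work with the vertex ordering 0 < 1 < 2 < 3 < 4 < 5. The simplices of K, each written with vertices in increasing order, are:

  0-simplices (6): [0], [1], [2], [3], [4], [5]
  1-simplices (12): [0,1], [0,2], [0,4], [0,5], [1,3], [1,4], [1,5], [2,4], [2,5], [3,4], [3,5], [4,5]
  2-simplices (6): [0,1,4], [0,1,5], [0,2,5], [1,3,4], [2,4,5], [3,4,5]

giving chain groups C_0 ≅ Z^6, C_1 ≅ Z^12, C_2 ≅ Z^6.

Boundary ∂_1: C_1 → C_0 is given by ∂[p,q] = [q] − [p]. For instance
  ∂[1,5] = [5] − [1].
This gives a 6×12 integer matrix of rank 5; reducing to Smith normal form yields diagonal entries (1,1,1,1,1).

The boundary map ∂_2: C_2 → C_1 sends each 2-simplex [p,q,r] to [q,r] − [p,r] + [p,q]. For instance
  ∂[2,4,5] = [4,5] − [2,5] + [2,4],
  ∂[1,3,4] = [3,4] − [1,4] + [1,3].
The 12×6 boundary matrix has rank 6 and Smith normal form diag(1,1,1,1,1,1).

Reading off H_k = ker ∂_k / im ∂_{k+1}:

  H_0: rank C_0 − rank ∂_1 = 6 − 5 = 1, and the invariant factors of ∂_1 are all 1, so H_0 = Z.
  H_1: rank ker ∂_1 − rank ∂_2 = (12 − 5) − 6 = 1, and the invariant factors of ∂_2 are all 1, so H_1 = Z.
  H_2: rank ker ∂_2 − rank ∂_3 = (6 − 6) − 0 = 0, and there is no ∂_3, so H_2 = 0.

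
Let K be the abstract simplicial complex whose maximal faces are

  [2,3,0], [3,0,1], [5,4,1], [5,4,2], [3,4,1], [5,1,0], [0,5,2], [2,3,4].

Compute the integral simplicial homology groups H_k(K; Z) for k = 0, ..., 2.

H_0 = Z,  H_1 = 0,  H_2 = Z.

Order the vertices as 0 < 1 < 2 < 3 < 4 < 5. Listing each simplex with vertices in this order, K has dimension 2 with simplices:

  0-simplices (6): [0], [1], [2], [3], [4], [5]
  1-simplices (12): [0,1], [0,2], [0,3], [0,5], [1,3], [1,4], [1,5], [2,3], [2,4], [2,5], [3,4], [4,5]
  2-simplices (8): [0,1,3], [0,1,5], [0,2,3], [0,2,5], [1,3,4], [1,4,5], [2,3,4], [2,4,5]

Hence C_0 ≅ Z^6, C_1 ≅ Z^12, C_2 ≅ Z^8.

Boundary ∂_1: C_1 → C_0 maps an edge to its endpoints' difference, ∂[p,q] = q − p.
The 6×12 boundary matrix has rank 5 and Smith normal form diag(1,1,1,1,1).

∂_2: C_2 → C_1 maps a triangle to the signed sum of its edges. For instance
  ∂[1,3,4] = [3,4] − [1,4] + [1,3],
  ∂[2,4,5] = [4,5] − [2,5] + [2,4].
The resulting 12×8 matrix has rank 7, and its Smith normal form has invariant factors (1,1,1,1,1,1,1).

From H_k ≅ ker(∂_k) / im(∂_{k+1}) we obtain:

  H_0: rank C_0 − rank ∂_1 = 6 − 5 = 1, and the invariant factors of ∂_1 are all 1, so H_0 ≅ Z.
  H_1: rank ker ∂_1 − rank ∂_2 = (12 − 5) − 7 = 0, and the invariant factors of ∂_2 are all 1, so H_1 ≅ 0.
  H_2: rank ker ∂_2 − rank ∂_3 = (8 − 7) − 0 = 1, and there is no ∂_3, so H_2 ≅ Z.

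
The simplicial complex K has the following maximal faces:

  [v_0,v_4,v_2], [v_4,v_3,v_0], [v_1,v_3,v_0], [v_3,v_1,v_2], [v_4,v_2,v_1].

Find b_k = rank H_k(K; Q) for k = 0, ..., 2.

K has 5 vertices, 10 edges, 5 triangles.
rank ∂_0 = 0, rank ∂_1 = 4 ⇒ b_0 = 5 − 0 − 4 = 1; all invariant factors of ∂_1 are 1 so no torsion. So H_0 = Z.
rank ∂_1 = 4, rank ∂_2 = 5 ⇒ b_1 = 10 − 4 − 5 = 1; all invariant factors of ∂_2 are 1 so no torsion. So H_1 = Z.
rank ∂_2 = 5, rank ∂_3 = 0 ⇒ b_2 = 5 − 5 − 0 = 0. So H_2 = 0.

b_0 = 1, b_1 = 1, b_2 = 0.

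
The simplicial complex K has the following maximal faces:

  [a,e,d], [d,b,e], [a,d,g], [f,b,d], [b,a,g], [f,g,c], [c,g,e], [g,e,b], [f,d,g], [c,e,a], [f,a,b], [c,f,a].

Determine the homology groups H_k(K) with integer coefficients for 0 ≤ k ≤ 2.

H_0 = Z,  H_1 = Z/2,  H_2 = 0.

We work with the vertex ordering a < b < c < d < e < f < g. The simplices of K, each written with vertices in increasing order, are:

  0-simplices (7): a, b, c, d, e, f, g
  1-simplices (18): ab, ac, ad, ae, af, ag, bd, be, bf, bg, ce, cf, cg, de, df, dg, eg, fg
  2-simplices (12): abf, abg, ace, acf, ade, adg, bde, bdf, beg, ceg, cfg, dfg

so the chain groups are C_0 ≅ Z^7, C_1 ≅ Z^18, C_2 ≅ Z^12.

Boundary ∂_1: C_1 → C_0 sends each edge [p,q] (with p < q) to q − p. For instance
  ∂fg = g − f.
This gives a 7×18 integer matrix of rank 6; reducing to Smith normal form yields diagonal entries (1,1,1,1,1,1).

The boundary map ∂_2: C_2 → C_1 sends each 2-simplex [p,q,r] to [q,r] − [p,r] + [p,q]. For instance
  ∂ade = de − ae + ad,
  ∂beg = eg − bg + be.
The resulting 18×12 matrix has rank 12, and its Smith normal form has invariant factors (1,1,1,1,1,1,1,1,1,1,1,2).

Computing H_k = (kernel of ∂_k) / (image of ∂_{k+1}):

  H_0: rank C_0 − rank ∂_1 = 7 − 6 = 1, and the invariant factors of ∂_1 are all 1, so H_0 = Z.
  H_1: rank ker ∂_1 − rank ∂_2 = (18 − 6) − 12 = 0, and ∂_2 has invariant factor 2 > 1, so H_1 = Z/2.
  H_2: rank ker ∂_2 − rank ∂_3 = (12 − 12) − 0 = 0, and there is no ∂_3, so H_2 = 0.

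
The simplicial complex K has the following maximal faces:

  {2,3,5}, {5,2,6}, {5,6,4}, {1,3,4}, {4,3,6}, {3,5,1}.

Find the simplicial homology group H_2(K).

Order the vertices as 1 < 2 < 3 < 4 < 5 < 6. Listing each simplex with vertices in this order, K has dimension 2 with simplices:

  0-simplices (6): [1], [2], [3], [4], [5], [6]
  1-simplices (12): [1,3], [1,4], [1,5], [2,3], [2,5], [2,6], [3,4], [3,5], [3,6], [4,5], [4,6], [5,6]
  2-simplices (6): [1,3,4], [1,3,5], [2,3,5], [2,5,6], [3,4,6], [4,5,6]

Hence C_0 ≅ Z^6, C_1 ≅ Z^12, C_2 ≅ Z^6.

Boundary ∂_1: C_1 → C_0 is given by ∂[p,q] = [q] − [p]. For instance
  ∂[2,5] = [5] − [2].
The 6×12 boundary matrix has rank 5 and Smith normal form diag(1,1,1,1,1).

Boundary ∂_2: C_2 → C_1 maps a triangle to the signed sum of its edges. For instance
  ∂[1,3,4] = [3,4] − [1,4] + [1,3],
  ∂[2,5,6] = [5,6] − [2,6] + [2,5].
The 12×6 boundary matrix has rank 6 and Smith normal form diag(1,1,1,1,1,1).

Reading off H_k = ker ∂_k / im ∂_{k+1}:

  H_2: rank ker ∂_2 − rank ∂_3 = (6 − 6) − 0 = 0, and there is no ∂_3, so H_2 = 0.

H_2 = 0.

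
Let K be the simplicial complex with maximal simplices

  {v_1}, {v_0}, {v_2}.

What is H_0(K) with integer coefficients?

H_0 ≅ Z^3.

Take the total order v_0 < v_1 < v_2 on the vertex set. Then K (dimension 0) consists of the simplices:

  0-simplices (3): [v_0], [v_1], [v_2]

giving chain groups C_0 ≅ Z^3.

From H_k ≅ ker(∂_k) / im(∂_{k+1}) we obtain:

  H_0: rank C_0 − rank ∂_1 = 3 − 0 = 3, and there is no ∂_1, so H_0 = Z^3.

(K is a triangulation of a set of 3 points.)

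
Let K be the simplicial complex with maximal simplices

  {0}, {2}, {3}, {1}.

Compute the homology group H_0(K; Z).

Order the vertices as 0 < 1 < 2 < 3. Listing each simplex with vertices in this order, K has dimension 0 with simplices:

  0-simplices (4): [0], [1], [2], [3]

so the chain groups are C_0 ≅ Z^4.

Reading off H_k = ker ∂_k / im ∂_{k+1}:

  H_0: rank C_0 − rank ∂_1 = 4 − 0 = 4, and there is no ∂_1, so H_0 = Z^4.

H_0 = Z^4.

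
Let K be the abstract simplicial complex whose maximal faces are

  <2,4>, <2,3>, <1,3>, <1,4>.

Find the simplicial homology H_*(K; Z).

H_0 = Z,  H_1 = Z.

Take the total order 1 < 2 < 3 < 4 on the vertex set. Then K (dimension 1) consists of the simplices:

  0-simplices (4): [1], [2], [3], [4]
  1-simplices (4): [1,3], [1,4], [2,3], [2,4]

so the chain groups are C_0 ≅ Z^4, C_1 ≅ Z^4.

The boundary map ∂_1: C_1 → C_0 sends each edge [p,q] (with p < q) to q − p. For instance
  ∂[2,4] = [4] − [2].
The 4×4 boundary matrix has rank 3 and Smith normal form diag(1,1,1).

Now H_k = ker ∂_k / im ∂_{k+1}, so:

  H_0: rank C_0 − rank ∂_1 = 4 − 3 = 1, and the invariant factors of ∂_1 are all 1, so H_0 = Z.
  H_1: rank ker ∂_1 − rank ∂_2 = (4 − 3) − 0 = 1, and there is no ∂_2, so H_1 = Z.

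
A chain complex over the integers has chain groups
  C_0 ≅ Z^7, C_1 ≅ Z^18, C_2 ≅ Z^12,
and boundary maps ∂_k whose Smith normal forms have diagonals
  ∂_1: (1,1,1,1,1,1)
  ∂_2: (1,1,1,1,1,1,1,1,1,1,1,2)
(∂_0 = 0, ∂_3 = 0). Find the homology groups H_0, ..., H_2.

H_0 ≅ Z,  H_1 ≅ Z/2Z,  H_2 = 0.

H_0: b_0 = 7 − 0 − 6 = 1; torsion from ∂_1 factors > 1: none. So H_0 ≅ Z.
H_1: b_1 = 18 − 6 − 12 = 0; torsion from ∂_2 factors > 1: [2]. So H_1 ≅ Z/2Z.
H_2: b_2 = 12 − 12 − 0 = 0; torsion from ∂_3 factors > 1: none. So H_2 ≅ 0.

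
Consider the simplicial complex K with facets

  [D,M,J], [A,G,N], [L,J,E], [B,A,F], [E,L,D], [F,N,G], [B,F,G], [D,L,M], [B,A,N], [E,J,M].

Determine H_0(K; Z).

We work with the vertex ordering A < B < D < E < F < G < J < L < M < N. The simplices of K, each written with vertices in increasing order, are:

  0-simplices (10): A, B, D, E, F, G, J, L, M, N
  1-simplices (20): AB, AF, AG, AN, BF, BG, BN, DE, DJ, DL, DM, EJ, EL, EM, FG, FN, GN, JL, JM, LM
  2-simplices (10): ABF, ABN, AGN, BFG, DEL, DJM, DLM, EJL, EJM, FGN

Hence C_0 ≅ Z^10, C_1 ≅ Z^20, C_2 ≅ Z^10.

The boundary map ∂_1: C_1 → C_0 is given by ∂[p,q] = [q] − [p]. For instance
  ∂EJ = J − E.
As a 10×20 matrix over Z this has rank 8, with invariant factors (1,1,1,1,1,1,1,1).

Boundary ∂_2: C_2 → C_1 acts by ∂[p,q,r] = [q,r] − [p,r] + [p,q]. For instance
  ∂EJM = JM − EM + EJ,
  ∂EJL = JL − EL + EJ.
The resulting 20×10 matrix has rank 10, and its Smith normal form has invariant factors (1,1,1,1,1,1,1,1,1,1).

Now H_k = ker ∂_k / im ∂_{k+1}, so:

  H_0: rank C_0 − rank ∂_1 = 10 − 8 = 2, and the invariant factors of ∂_1 are all 1, so H_0 ≅ Z^2.

H_0 ≅ Z^2.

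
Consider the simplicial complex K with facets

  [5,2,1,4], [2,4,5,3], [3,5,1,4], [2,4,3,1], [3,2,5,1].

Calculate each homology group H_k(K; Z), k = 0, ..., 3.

We work with the vertex ordering 1 < 2 < 3 < 4 < 5. The simplices of K, each written with vertices in increasing order, are:

  0-simplices (5): [1], [2], [3], [4], [5]
  1-simplices (10): [1,2], [1,3], [1,4], [1,5], [2,3], [2,4], [2,5], [3,4], [3,5], [4,5]
  2-simplices (10): [1,2,3], [1,2,4], [1,2,5], [1,3,4], [1,3,5], [1,4,5], [2,3,4], [2,3,5], [2,4,5], [3,4,5]
  3-simplices (5): [1,2,3,4], [1,2,3,5], [1,2,4,5], [1,3,4,5], [2,3,4,5]

Hence C_0 ≅ Z^5, C_1 ≅ Z^10, C_2 ≅ Z^10, C_3 ≅ Z^5.

Boundary ∂_1: C_1 → C_0 is given by ∂[p,q] = [q] − [p]. For instance
  ∂[1,5] = [5] − [1].
The 5×10 boundary matrix has rank 4 and Smith normal form diag(1,1,1,1).

Boundary ∂_2: C_2 → C_1 maps a triangle to the signed sum of its edges. For instance
  ∂[2,3,4] = [3,4] − [2,4] + [2,3],
  ∂[1,2,5] = [2,5] − [1,5] + [1,2].
This gives a 10×10 integer matrix of rank 6; reducing to Smith normal form yields diagonal entries (1,1,1,1,1,1).

Boundary ∂_3: C_3 → C_2 sends each 3-simplex σ to the alternating sum Σ_i (−1)^i (σ with its i-th vertex removed). For instance
  ∂[1,2,4,5] = [2,4,5] − [1,4,5] + [1,2,5] − [1,2,4],
  ∂[2,3,4,5] = [3,4,5] − [2,4,5] + [2,3,5] − [2,3,4].
This gives a 10×5 integer matrix of rank 4; reducing to Smith normal form yields diagonal entries (1,1,1,1).

Computing H_k = (kernel of ∂_k) / (image of ∂_{k+1}):

  H_0: rank C_0 − rank ∂_1 = 5 − 4 = 1, and the invariant factors of ∂_1 are all 1, so H_0 = Z.
  H_1: rank ker ∂_1 − rank ∂_2 = (10 − 4) − 6 = 0, and the invariant factors of ∂_2 are all 1, so H_1 = 0.
  H_2: rank ker ∂_2 − rank ∂_3 = (10 − 6) − 4 = 0, and the invariant factors of ∂_3 are all 1, so H_2 = 0.
  H_3: rank ker ∂_3 − rank ∂_4 = (5 − 4) − 0 = 1, and there is no ∂_4, so H_3 = Z.

H_0 = Z,  H_1 = 0,  H_2 = 0,  H_3 = Z.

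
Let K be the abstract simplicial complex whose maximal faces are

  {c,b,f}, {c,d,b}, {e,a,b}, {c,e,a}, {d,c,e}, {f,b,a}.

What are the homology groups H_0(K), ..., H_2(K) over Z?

H_0 = Z,  H_1 = Z,  H_2 = 0.

Order the vertices as a < b < c < d < e < f. Listing each simplex with vertices in this order, K has dimension 2 with simplices:

  0-simplices (6): a, b, c, d, e, f
  1-simplices (12): ab, ac, ae, af, bc, bd, be, bf, cd, ce, cf, de
  2-simplices (6): abe, abf, ace, bcd, bcf, cde

Hence C_0 ≅ Z^6, C_1 ≅ Z^12, C_2 ≅ Z^6.

The boundary map ∂_1: C_1 → C_0 is given by ∂[p,q] = [q] − [p]. For instance
  ∂af = f − a.
The 6×12 boundary matrix has rank 5 and Smith normal form diag(1,1,1,1,1).

The boundary map ∂_2: C_2 → C_1 maps a triangle to the signed sum of its edges. For instance
  ∂bcd = cd − bd + bc,
  ∂bcf = cf − bf + bc.
The resulting 12×6 matrix has rank 6, and its Smith normal form has invariant factors (1,1,1,1,1,1).

Computing H_k = (kernel of ∂_k) / (image of ∂_{k+1}):

  H_0: rank C_0 − rank ∂_1 = 6 − 5 = 1, and the invariant factors of ∂_1 are all 1, so H_0 ≅ Z.
  H_1: rank ker ∂_1 − rank ∂_2 = (12 − 5) − 6 = 1, and the invariant factors of ∂_2 are all 1, so H_1 ≅ Z.
  H_2: rank ker ∂_2 − rank ∂_3 = (6 − 6) − 0 = 0, and there is no ∂_3, so H_2 ≅ 0.

(K is a triangulation of the cylinder S^1 x I.)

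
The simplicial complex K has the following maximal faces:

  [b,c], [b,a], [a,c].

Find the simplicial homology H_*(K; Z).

Fix the vertex order a < b < c and write every simplex with vertices in increasing order. Then dim K = 1 and the simplices of K are:

  0-simplices (3): a, b, c
  1-simplices (3): ab, ac, bc

Hence C_0 ≅ Z^3, C_1 ≅ Z^3.

∂_1: C_1 → C_0 is given by ∂[p,q] = [q] − [p]. For instance
  ∂ac = c − a.
The 3×3 boundary matrix has rank 2 and Smith normal form diag(1,1).

Computing H_k = (kernel of ∂_k) / (image of ∂_{k+1}):

  H_0: rank C_0 − rank ∂_1 = 3 − 2 = 1, and the invariant factors of ∂_1 are all 1, so H_0 = Z.
  H_1: rank ker ∂_1 − rank ∂_2 = (3 − 2) − 0 = 1, and there is no ∂_2, so H_1 = Z.

As a check, the Euler characteristic is 3 − 3 = 0, which agrees with 1 − 1 = 0.

H_0 ≅ Z,  H_1 ≅ Z.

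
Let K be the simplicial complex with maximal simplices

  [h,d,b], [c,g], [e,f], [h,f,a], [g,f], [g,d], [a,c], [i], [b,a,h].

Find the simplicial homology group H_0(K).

K has 9 vertices, 12 edges, 3 triangles.
rank ∂_0 = 0, rank ∂_1 = 7 ⇒ b_0 = 9 − 0 − 7 = 2; all invariant factors of ∂_1 are 1 so no torsion. So H_0 = Z^2.

H_0 ≅ Z^2.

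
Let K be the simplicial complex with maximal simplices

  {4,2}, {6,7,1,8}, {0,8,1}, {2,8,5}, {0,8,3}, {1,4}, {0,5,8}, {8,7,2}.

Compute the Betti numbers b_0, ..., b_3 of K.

Take the total order 0 < 1 < 2 < 3 < 4 < 5 < 6 < 7 < 8 on the vertex set. Then K (dimension 3) consists of the simplices:

  0-simplices (9): [0], [1], [2], [3], [4], [5], [6], [7], [8]
  1-simplices (17): [0,1], [0,3], [0,5], [0,8], [1,4], [1,6], [1,7], [1,8], [2,4], [2,5], [2,7], [2,8], [3,8], [5,8], [6,7], [6,8], [7,8]
  2-simplices (9): [0,1,8], [0,3,8], [0,5,8], [1,6,7], [1,6,8], [1,7,8], [2,5,8], [2,7,8], [6,7,8]
  3-simplices (1): [1,6,7,8]

giving chain groups C_0 ≅ Z^9, C_1 ≅ Z^17, C_2 ≅ Z^9, C_3 ≅ Z^1.

Boundary ∂_1: C_1 → C_0 is given by ∂[p,q] = [q] − [p]. For instance
  ∂[2,4] = [4] − [2].
This gives a 9×17 integer matrix of rank 8; reducing to Smith normal form yields diagonal entries (1,1,1,1,1,1,1,1).

∂_2: C_2 → C_1 sends each 2-simplex [p,q,r] to [q,r] − [p,r] + [p,q]. For instance
  ∂[0,5,8] = [5,8] − [0,8] + [0,5],
  ∂[1,6,7] = [6,7] − [1,7] + [1,6].
The 17×9 boundary matrix has rank 8 and Smith normal form diag(1,1,1,1,1,1,1,1).

Boundary ∂_3: C_3 → C_2 sends each 3-simplex σ to the alternating sum Σ_i (−1)^i (σ with its i-th vertex removed). For instance
  ∂[1,6,7,8] = [6,7,8] − [1,7,8] + [1,6,8] − [1,6,7].
As a 9×1 matrix over Z this has rank 1, with invariant factors (1).

Computing H_k = (kernel of ∂_k) / (image of ∂_{k+1}):

  H_0: rank C_0 − rank ∂_1 = 9 − 8 = 1, and the invariant factors of ∂_1 are all 1, so H_0 ≅ Z.
  H_1: rank ker ∂_1 − rank ∂_2 = (17 − 8) − 8 = 1, and the invariant factors of ∂_2 are all 1, so H_1 ≅ Z.
  H_2: rank ker ∂_2 − rank ∂_3 = (9 − 8) − 1 = 0, and the invariant factors of ∂_3 are all 1, so H_2 ≅ 0.
  H_3: rank ker ∂_3 − rank ∂_4 = (1 − 1) − 0 = 0, and there is no ∂_4, so H_3 ≅ 0.

As a check, the Euler characteristic is 9 − 17 + 9 − 1 = 0, which agrees with 1 − 1 + 0 − 0 = 0.

Hence the Betti numbers are b_0 = 1, b_1 = 1, b_2 = 0, b_3 = 0.

b_0 = 1, b_1 = 1, b_2 = 0, b_3 = 0.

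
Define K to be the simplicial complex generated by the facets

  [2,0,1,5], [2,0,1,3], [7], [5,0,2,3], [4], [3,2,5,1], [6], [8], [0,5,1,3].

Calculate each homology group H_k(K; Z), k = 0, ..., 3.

H_0 = Z^5,  H_1 = 0,  H_2 = 0,  H_3 = Z.

Take the total order 0 < 1 < 2 < 3 < 4 < 5 < 6 < 7 < 8 on the vertex set. Then K (dimension 3) consists of the simplices:

  0-simplices (9): [0], [1], [2], [3], [4], [5], [6], [7], [8]
  1-simplices (10): [0,1], [0,2], [0,3], [0,5], [1,2], [1,3], [1,5], [2,3], [2,5], [3,5]
  2-simplices (10): [0,1,2], [0,1,3], [0,1,5], [0,2,3], [0,2,5], [0,3,5], [1,2,3], [1,2,5], [1,3,5], [2,3,5]
  3-simplices (5): [0,1,2,3], [0,1,2,5], [0,1,3,5], [0,2,3,5], [1,2,3,5]

so the chain groups are C_0 ≅ Z^9, C_1 ≅ Z^10, C_2 ≅ Z^10, C_3 ≅ Z^5.

∂_1: C_1 → C_0 maps an edge to its endpoints' difference, ∂[p,q] = q − p.
As a 9×10 matrix over Z this has rank 4, with invariant factors (1,1,1,1).

The boundary map ∂_2: C_2 → C_1 sends each 2-simplex [p,q,r] to [q,r] − [p,r] + [p,q]. For instance
  ∂[0,2,3] = [2,3] − [0,3] + [0,2],
  ∂[1,3,5] = [3,5] − [1,5] + [1,3].
As a 10×10 matrix over Z this has rank 6, with invariant factors (1,1,1,1,1,1).

Boundary ∂_3: C_3 → C_2 sends each 3-simplex σ to the alternating sum Σ_i (−1)^i (σ with its i-th vertex removed). For instance
  ∂[0,1,3,5] = [1,3,5] − [0,3,5] + [0,1,5] − [0,1,3],
  ∂[1,2,3,5] = [2,3,5] − [1,3,5] + [1,2,5] − [1,2,3].
This gives a 10×5 integer matrix of rank 4; reducing to Smith normal form yields diagonal entries (1,1,1,1).

From H_k ≅ ker(∂_k) / im(∂_{k+1}) we obtain:

  H_0: rank C_0 − rank ∂_1 = 9 − 4 = 5, and the invariant factors of ∂_1 are all 1, so H_0 ≅ Z^5.
  H_1: rank ker ∂_1 − rank ∂_2 = (10 − 4) − 6 = 0, and the invariant factors of ∂_2 are all 1, so H_1 ≅ 0.
  H_2: rank ker ∂_2 − rank ∂_3 = (10 − 6) − 4 = 0, and the invariant factors of ∂_3 are all 1, so H_2 ≅ 0.
  H_3: rank ker ∂_3 − rank ∂_4 = (5 − 4) − 0 = 1, and there is no ∂_4, so H_3 ≅ Z.

(K is a triangulation of the disjoint union of a set of 4 points and the 3-sphere S^3.)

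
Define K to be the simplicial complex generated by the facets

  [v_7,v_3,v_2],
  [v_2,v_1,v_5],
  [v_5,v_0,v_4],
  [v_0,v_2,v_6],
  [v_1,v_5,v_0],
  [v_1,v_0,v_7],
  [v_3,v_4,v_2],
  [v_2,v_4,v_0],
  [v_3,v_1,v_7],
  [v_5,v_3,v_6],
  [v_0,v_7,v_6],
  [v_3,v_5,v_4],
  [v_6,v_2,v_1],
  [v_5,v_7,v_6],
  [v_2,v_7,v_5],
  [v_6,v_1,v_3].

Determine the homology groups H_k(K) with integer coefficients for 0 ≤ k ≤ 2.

Take the total order v_0 < v_1 < v_2 < v_3 < v_4 < v_5 < v_6 < v_7 on the vertex set. Then K (dimension 2) consists of the simplices:

  0-simplices (8): [v_0], [v_1], [v_2], [v_3], [v_4], [v_5], [v_6], [v_7]
  1-simplices (24): (24 of them)
  2-simplices (16): (16 of them)

giving chain groups C_0 ≅ Z^8, C_1 ≅ Z^24, C_2 ≅ Z^16.

Boundary ∂_1: C_1 → C_0 maps an edge to its endpoints' difference, ∂[p,q] = q − p. For instance
  ∂[v_3,v_4] = [v_4] − [v_3].
As a 8×24 matrix over Z this has rank 7, with invariant factors (1,1,1,1,1,1,1).

Boundary ∂_2: C_2 → C_1 maps a triangle to the signed sum of its edges. For instance
  ∂[v_2,v_3,v_4] = [v_3,v_4] − [v_2,v_4] + [v_2,v_3],
  ∂[v_2,v_3,v_7] = [v_3,v_7] − [v_2,v_7] + [v_2,v_3].
The resulting 24×16 matrix has rank 15, and its Smith normal form has invariant factors (1,1,1,1,1,1,1,1,1,1,1,1,1,1,1).

Now H_k = ker ∂_k / im ∂_{k+1}, so:

  H_0: rank C_0 − rank ∂_1 = 8 − 7 = 1, and the invariant factors of ∂_1 are all 1, so H_0 ≅ Z.
  H_1: rank ker ∂_1 − rank ∂_2 = (24 − 7) − 15 = 2, and the invariant factors of ∂_2 are all 1, so H_1 ≅ Z^2.
  H_2: rank ker ∂_2 − rank ∂_3 = (16 − 15) − 0 = 1, and there is no ∂_3, so H_2 ≅ Z.

As a check, the Euler characteristic is 8 − 24 + 16 = 0, which agrees with 1 − 2 + 1 = 0.

H_0 ≅ Z,  H_1 ≅ Z^2,  H_2 ≅ Z.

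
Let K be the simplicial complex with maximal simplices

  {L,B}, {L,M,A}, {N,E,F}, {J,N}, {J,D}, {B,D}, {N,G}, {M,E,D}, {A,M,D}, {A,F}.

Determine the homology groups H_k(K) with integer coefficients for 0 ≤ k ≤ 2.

Take the total order A < B < D < E < F < G < J < L < M < N on the vertex set. Then K (dimension 2) consists of the simplices:

  0-simplices (10): A, B, D, E, F, G, J, L, M, N
  1-simplices (16): AD, AF, AL, AM, BD, BL, DE, DJ, DM, EF, EM, EN, FN, GN, JN, LM
  2-simplices (4): ADM, ALM, DEM, EFN

Hence C_0 ≅ Z^10, C_1 ≅ Z^16, C_2 ≅ Z^4.

∂_1: C_1 → C_0 sends each edge [p,q] (with p < q) to q − p. For instance
  ∂AM = M − A.
As a 10×16 matrix over Z this has rank 9, with invariant factors (1,1,1,1,1,1,1,1,1).

Boundary ∂_2: C_2 → C_1 acts by ∂[p,q,r] = [q,r] − [p,r] + [p,q]. For instance
  ∂EFN = FN − EN + EF,
  ∂DEM = EM − DM + DE.
The resulting 16×4 matrix has rank 4, and its Smith normal form has invariant factors (1,1,1,1).

From H_k ≅ ker(∂_k) / im(∂_{k+1}) we obtain:

  H_0: rank C_0 − rank ∂_1 = 10 − 9 = 1, and the invariant factors of ∂_1 are all 1, so H_0 = Z.
  H_1: rank ker ∂_1 − rank ∂_2 = (16 − 9) − 4 = 3, and the invariant factors of ∂_2 are all 1, so H_1 = Z^3.
  H_2: rank ker ∂_2 − rank ∂_3 = (4 − 4) − 0 = 0, and there is no ∂_3, so H_2 = 0.

H_0 ≅ Z,  H_1 ≅ Z^3,  H_2 = 0.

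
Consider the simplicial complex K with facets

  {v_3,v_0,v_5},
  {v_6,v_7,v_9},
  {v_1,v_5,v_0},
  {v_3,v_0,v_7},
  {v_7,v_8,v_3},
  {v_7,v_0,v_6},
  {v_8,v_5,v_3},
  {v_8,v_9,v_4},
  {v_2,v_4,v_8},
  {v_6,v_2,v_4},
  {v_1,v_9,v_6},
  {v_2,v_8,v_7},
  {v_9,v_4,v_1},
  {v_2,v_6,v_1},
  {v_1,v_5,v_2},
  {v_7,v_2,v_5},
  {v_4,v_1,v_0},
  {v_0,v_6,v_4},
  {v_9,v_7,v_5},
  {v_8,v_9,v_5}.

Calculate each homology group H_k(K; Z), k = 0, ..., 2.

Order the vertices as v_0 < v_1 < v_2 < v_3 < v_4 < v_5 < v_6 < v_7 < v_8 < v_9. Listing each simplex with vertices in this order, K has dimension 2 with simplices:

  0-simplices (10): [v_0], [v_1], [v_2], [v_3], [v_4], [v_5], [v_6], [v_7], [v_8], [v_9]
  1-simplices (30): (30 of them)
  2-simplices (20): (20 of them)

so the chain groups are C_0 ≅ Z^10, C_1 ≅ Z^30, C_2 ≅ Z^20.

Boundary ∂_1: C_1 → C_0 maps an edge to its endpoints' difference, ∂[p,q] = q − p. For instance
  ∂[v_4,v_9] = [v_9] − [v_4].
The resulting 10×30 matrix has rank 9, and its Smith normal form has invariant factors (1,1,1,1,1,1,1,1,1).

Boundary ∂_2: C_2 → C_1 sends each 2-simplex [p,q,r] to [q,r] − [p,r] + [p,q]. For instance
  ∂[v_0,v_6,v_7] = [v_6,v_7] − [v_0,v_7] + [v_0,v_6],
  ∂[v_0,v_1,v_5] = [v_1,v_5] − [v_0,v_5] + [v_0,v_1].
This gives a 30×20 integer matrix of rank 20; reducing to Smith normal form yields diagonal entries (1,1,1,1,1,1,1,1,1,1,1,1,1,1,1,1,1,1,1,2).

Reading off H_k = ker ∂_k / im ∂_{k+1}:

  H_0: rank C_0 − rank ∂_1 = 10 − 9 = 1, and the invariant factors of ∂_1 are all 1, so H_0 = Z.
  H_1: rank ker ∂_1 − rank ∂_2 = (30 − 9) − 20 = 1, and ∂_2 has invariant factor 2 > 1, so H_1 = Z ⊕ Z/2.
  H_2: rank ker ∂_2 − rank ∂_3 = (20 − 20) − 0 = 0, and there is no ∂_3, so H_2 = 0.

H_0 = Z,  H_1 = Z ⊕ Z/2,  H_2 = 0.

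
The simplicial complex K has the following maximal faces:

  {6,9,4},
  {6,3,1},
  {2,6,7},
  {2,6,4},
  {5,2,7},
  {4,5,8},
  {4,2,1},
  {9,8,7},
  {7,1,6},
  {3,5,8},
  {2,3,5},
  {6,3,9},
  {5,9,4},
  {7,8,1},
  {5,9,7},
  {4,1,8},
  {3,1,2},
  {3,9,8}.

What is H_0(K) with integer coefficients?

H_0 ≅ Z.

Take the total order 1 < 2 < 3 < 4 < 5 < 6 < 7 < 8 < 9 on the vertex set. Then K (dimension 2) consists of the simplices:

  0-simplices (9): [1], [2], [3], [4], [5], [6], [7], [8], [9]
  1-simplices (27): (27 of them)
  2-simplices (18): [1,2,3], [1,2,4], [1,3,6], [1,4,8], [1,6,7], [1,7,8], [2,3,5], [2,4,6], [2,5,7], [2,6,7], [3,5,8], [3,6,9], [3,8,9], [4,5,8], [4,5,9], [4,6,9], [5,7,9], [7,8,9]

giving chain groups C_0 ≅ Z^9, C_1 ≅ Z^27, C_2 ≅ Z^18.

∂_1: C_1 → C_0 sends each edge [p,q] (with p < q) to q − p. For instance
  ∂[5,7] = [7] − [5].
The resulting 9×27 matrix has rank 8, and its Smith normal form has invariant factors (1,1,1,1,1,1,1,1).

The boundary map ∂_2: C_2 → C_1 sends each 2-simplex [p,q,r] to [q,r] − [p,r] + [p,q]. For instance
  ∂[5,7,9] = [7,9] − [5,9] + [5,7],
  ∂[3,6,9] = [6,9] − [3,9] + [3,6].
The resulting 27×18 matrix has rank 18, and its Smith normal form has invariant factors (1,1,1,1,1,1,1,1,1,1,1,1,1,1,1,1,1,2).

Computing H_k = (kernel of ∂_k) / (image of ∂_{k+1}):

  H_0: rank C_0 − rank ∂_1 = 9 − 8 = 1, and the invariant factors of ∂_1 are all 1, so H_0 ≅ Z.

(K is a triangulation of the Klein bottle.)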